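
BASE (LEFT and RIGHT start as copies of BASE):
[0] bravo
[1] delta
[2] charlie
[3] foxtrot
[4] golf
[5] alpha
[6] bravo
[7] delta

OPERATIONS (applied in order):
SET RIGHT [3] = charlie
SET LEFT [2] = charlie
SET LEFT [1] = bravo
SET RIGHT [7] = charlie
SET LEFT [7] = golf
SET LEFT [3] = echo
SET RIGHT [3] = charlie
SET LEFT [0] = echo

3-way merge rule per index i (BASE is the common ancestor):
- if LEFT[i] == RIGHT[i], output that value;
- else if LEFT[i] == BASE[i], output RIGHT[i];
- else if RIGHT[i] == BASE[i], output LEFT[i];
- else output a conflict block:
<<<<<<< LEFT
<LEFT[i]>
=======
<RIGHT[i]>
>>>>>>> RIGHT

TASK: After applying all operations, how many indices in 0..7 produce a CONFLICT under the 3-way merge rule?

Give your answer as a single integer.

Final LEFT:  [echo, bravo, charlie, echo, golf, alpha, bravo, golf]
Final RIGHT: [bravo, delta, charlie, charlie, golf, alpha, bravo, charlie]
i=0: L=echo, R=bravo=BASE -> take LEFT -> echo
i=1: L=bravo, R=delta=BASE -> take LEFT -> bravo
i=2: L=charlie R=charlie -> agree -> charlie
i=3: BASE=foxtrot L=echo R=charlie all differ -> CONFLICT
i=4: L=golf R=golf -> agree -> golf
i=5: L=alpha R=alpha -> agree -> alpha
i=6: L=bravo R=bravo -> agree -> bravo
i=7: BASE=delta L=golf R=charlie all differ -> CONFLICT
Conflict count: 2

Answer: 2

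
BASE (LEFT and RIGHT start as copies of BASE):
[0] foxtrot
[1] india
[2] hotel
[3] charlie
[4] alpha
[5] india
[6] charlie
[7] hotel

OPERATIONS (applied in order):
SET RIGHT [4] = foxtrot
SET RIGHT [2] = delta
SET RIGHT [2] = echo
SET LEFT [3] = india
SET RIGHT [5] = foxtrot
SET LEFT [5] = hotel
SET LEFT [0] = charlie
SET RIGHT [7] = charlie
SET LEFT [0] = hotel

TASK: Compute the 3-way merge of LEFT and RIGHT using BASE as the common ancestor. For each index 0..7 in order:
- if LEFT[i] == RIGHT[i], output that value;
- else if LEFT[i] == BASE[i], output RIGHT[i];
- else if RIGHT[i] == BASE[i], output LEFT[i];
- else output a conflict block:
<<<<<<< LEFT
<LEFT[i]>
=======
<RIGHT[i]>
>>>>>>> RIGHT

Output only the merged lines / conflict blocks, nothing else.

Answer: hotel
india
echo
india
foxtrot
<<<<<<< LEFT
hotel
=======
foxtrot
>>>>>>> RIGHT
charlie
charlie

Derivation:
Final LEFT:  [hotel, india, hotel, india, alpha, hotel, charlie, hotel]
Final RIGHT: [foxtrot, india, echo, charlie, foxtrot, foxtrot, charlie, charlie]
i=0: L=hotel, R=foxtrot=BASE -> take LEFT -> hotel
i=1: L=india R=india -> agree -> india
i=2: L=hotel=BASE, R=echo -> take RIGHT -> echo
i=3: L=india, R=charlie=BASE -> take LEFT -> india
i=4: L=alpha=BASE, R=foxtrot -> take RIGHT -> foxtrot
i=5: BASE=india L=hotel R=foxtrot all differ -> CONFLICT
i=6: L=charlie R=charlie -> agree -> charlie
i=7: L=hotel=BASE, R=charlie -> take RIGHT -> charlie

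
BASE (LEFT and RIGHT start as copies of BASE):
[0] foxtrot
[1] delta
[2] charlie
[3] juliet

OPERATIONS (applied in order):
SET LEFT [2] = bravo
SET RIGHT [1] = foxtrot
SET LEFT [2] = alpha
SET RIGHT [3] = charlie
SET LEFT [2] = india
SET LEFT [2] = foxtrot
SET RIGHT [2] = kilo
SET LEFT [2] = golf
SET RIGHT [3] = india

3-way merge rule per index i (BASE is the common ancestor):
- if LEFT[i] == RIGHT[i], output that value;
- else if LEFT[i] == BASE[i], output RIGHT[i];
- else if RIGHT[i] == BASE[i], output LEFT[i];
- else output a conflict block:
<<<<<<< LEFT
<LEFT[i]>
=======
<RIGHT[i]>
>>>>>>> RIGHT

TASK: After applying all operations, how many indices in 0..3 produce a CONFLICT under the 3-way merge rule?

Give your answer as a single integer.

Answer: 1

Derivation:
Final LEFT:  [foxtrot, delta, golf, juliet]
Final RIGHT: [foxtrot, foxtrot, kilo, india]
i=0: L=foxtrot R=foxtrot -> agree -> foxtrot
i=1: L=delta=BASE, R=foxtrot -> take RIGHT -> foxtrot
i=2: BASE=charlie L=golf R=kilo all differ -> CONFLICT
i=3: L=juliet=BASE, R=india -> take RIGHT -> india
Conflict count: 1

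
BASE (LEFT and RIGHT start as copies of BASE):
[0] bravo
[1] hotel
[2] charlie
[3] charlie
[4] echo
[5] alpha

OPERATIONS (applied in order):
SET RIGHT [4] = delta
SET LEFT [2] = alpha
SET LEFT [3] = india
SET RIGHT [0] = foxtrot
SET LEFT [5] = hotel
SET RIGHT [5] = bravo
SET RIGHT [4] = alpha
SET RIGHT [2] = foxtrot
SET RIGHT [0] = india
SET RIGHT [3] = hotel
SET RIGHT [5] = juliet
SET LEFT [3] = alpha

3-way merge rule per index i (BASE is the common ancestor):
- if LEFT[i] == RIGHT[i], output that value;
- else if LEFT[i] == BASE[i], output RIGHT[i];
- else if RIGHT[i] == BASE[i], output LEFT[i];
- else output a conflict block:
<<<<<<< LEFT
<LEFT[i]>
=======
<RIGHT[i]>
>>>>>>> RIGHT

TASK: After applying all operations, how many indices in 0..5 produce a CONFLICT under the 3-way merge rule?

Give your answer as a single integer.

Answer: 3

Derivation:
Final LEFT:  [bravo, hotel, alpha, alpha, echo, hotel]
Final RIGHT: [india, hotel, foxtrot, hotel, alpha, juliet]
i=0: L=bravo=BASE, R=india -> take RIGHT -> india
i=1: L=hotel R=hotel -> agree -> hotel
i=2: BASE=charlie L=alpha R=foxtrot all differ -> CONFLICT
i=3: BASE=charlie L=alpha R=hotel all differ -> CONFLICT
i=4: L=echo=BASE, R=alpha -> take RIGHT -> alpha
i=5: BASE=alpha L=hotel R=juliet all differ -> CONFLICT
Conflict count: 3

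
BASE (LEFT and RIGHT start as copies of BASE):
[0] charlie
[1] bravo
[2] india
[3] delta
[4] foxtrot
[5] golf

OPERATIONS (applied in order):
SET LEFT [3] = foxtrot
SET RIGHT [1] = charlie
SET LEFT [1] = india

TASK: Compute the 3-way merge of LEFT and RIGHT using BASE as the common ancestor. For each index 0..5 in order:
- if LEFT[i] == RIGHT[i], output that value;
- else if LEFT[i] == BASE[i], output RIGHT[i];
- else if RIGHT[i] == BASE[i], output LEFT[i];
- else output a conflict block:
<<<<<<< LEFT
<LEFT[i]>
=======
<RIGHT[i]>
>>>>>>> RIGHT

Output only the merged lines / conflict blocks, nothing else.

Final LEFT:  [charlie, india, india, foxtrot, foxtrot, golf]
Final RIGHT: [charlie, charlie, india, delta, foxtrot, golf]
i=0: L=charlie R=charlie -> agree -> charlie
i=1: BASE=bravo L=india R=charlie all differ -> CONFLICT
i=2: L=india R=india -> agree -> india
i=3: L=foxtrot, R=delta=BASE -> take LEFT -> foxtrot
i=4: L=foxtrot R=foxtrot -> agree -> foxtrot
i=5: L=golf R=golf -> agree -> golf

Answer: charlie
<<<<<<< LEFT
india
=======
charlie
>>>>>>> RIGHT
india
foxtrot
foxtrot
golf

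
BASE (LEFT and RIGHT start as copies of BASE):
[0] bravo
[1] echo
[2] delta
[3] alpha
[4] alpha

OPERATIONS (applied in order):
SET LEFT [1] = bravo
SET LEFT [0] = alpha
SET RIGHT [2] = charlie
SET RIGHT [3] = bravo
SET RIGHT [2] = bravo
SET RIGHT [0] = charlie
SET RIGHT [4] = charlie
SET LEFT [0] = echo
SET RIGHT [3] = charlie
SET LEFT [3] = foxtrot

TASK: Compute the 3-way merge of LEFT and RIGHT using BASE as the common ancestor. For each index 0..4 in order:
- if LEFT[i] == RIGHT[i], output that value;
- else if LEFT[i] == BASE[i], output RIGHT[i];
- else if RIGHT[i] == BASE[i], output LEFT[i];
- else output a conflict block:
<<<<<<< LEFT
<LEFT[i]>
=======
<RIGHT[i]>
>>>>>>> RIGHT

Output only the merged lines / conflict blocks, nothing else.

Answer: <<<<<<< LEFT
echo
=======
charlie
>>>>>>> RIGHT
bravo
bravo
<<<<<<< LEFT
foxtrot
=======
charlie
>>>>>>> RIGHT
charlie

Derivation:
Final LEFT:  [echo, bravo, delta, foxtrot, alpha]
Final RIGHT: [charlie, echo, bravo, charlie, charlie]
i=0: BASE=bravo L=echo R=charlie all differ -> CONFLICT
i=1: L=bravo, R=echo=BASE -> take LEFT -> bravo
i=2: L=delta=BASE, R=bravo -> take RIGHT -> bravo
i=3: BASE=alpha L=foxtrot R=charlie all differ -> CONFLICT
i=4: L=alpha=BASE, R=charlie -> take RIGHT -> charlie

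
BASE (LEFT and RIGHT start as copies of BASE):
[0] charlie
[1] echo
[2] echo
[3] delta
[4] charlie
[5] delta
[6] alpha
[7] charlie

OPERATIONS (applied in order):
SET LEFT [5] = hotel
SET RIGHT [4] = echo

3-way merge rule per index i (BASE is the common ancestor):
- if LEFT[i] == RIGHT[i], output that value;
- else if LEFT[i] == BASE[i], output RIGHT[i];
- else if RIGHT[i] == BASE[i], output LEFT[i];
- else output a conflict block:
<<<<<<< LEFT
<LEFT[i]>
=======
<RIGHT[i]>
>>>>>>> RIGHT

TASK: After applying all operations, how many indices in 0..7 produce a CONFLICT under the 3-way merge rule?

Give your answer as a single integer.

Answer: 0

Derivation:
Final LEFT:  [charlie, echo, echo, delta, charlie, hotel, alpha, charlie]
Final RIGHT: [charlie, echo, echo, delta, echo, delta, alpha, charlie]
i=0: L=charlie R=charlie -> agree -> charlie
i=1: L=echo R=echo -> agree -> echo
i=2: L=echo R=echo -> agree -> echo
i=3: L=delta R=delta -> agree -> delta
i=4: L=charlie=BASE, R=echo -> take RIGHT -> echo
i=5: L=hotel, R=delta=BASE -> take LEFT -> hotel
i=6: L=alpha R=alpha -> agree -> alpha
i=7: L=charlie R=charlie -> agree -> charlie
Conflict count: 0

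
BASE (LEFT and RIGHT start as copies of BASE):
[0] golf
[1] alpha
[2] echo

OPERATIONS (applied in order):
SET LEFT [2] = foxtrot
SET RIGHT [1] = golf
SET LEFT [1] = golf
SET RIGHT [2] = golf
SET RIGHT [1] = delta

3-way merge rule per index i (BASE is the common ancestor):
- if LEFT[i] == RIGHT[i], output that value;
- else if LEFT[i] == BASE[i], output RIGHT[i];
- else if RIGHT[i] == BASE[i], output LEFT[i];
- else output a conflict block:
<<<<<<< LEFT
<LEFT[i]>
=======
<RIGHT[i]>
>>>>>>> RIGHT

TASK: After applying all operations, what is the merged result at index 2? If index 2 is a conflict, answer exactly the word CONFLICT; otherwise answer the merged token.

Answer: CONFLICT

Derivation:
Final LEFT:  [golf, golf, foxtrot]
Final RIGHT: [golf, delta, golf]
i=0: L=golf R=golf -> agree -> golf
i=1: BASE=alpha L=golf R=delta all differ -> CONFLICT
i=2: BASE=echo L=foxtrot R=golf all differ -> CONFLICT
Index 2 -> CONFLICT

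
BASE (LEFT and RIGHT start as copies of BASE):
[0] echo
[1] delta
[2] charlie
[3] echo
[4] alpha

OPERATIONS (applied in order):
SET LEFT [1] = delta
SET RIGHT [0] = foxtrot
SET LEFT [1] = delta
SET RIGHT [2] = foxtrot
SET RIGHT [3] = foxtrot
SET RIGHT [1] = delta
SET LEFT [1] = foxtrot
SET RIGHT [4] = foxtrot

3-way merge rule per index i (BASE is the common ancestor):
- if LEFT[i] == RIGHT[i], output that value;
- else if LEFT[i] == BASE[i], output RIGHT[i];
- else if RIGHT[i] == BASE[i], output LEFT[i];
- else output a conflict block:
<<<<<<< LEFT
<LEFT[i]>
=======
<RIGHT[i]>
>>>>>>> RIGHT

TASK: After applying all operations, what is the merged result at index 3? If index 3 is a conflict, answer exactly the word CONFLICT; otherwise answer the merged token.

Final LEFT:  [echo, foxtrot, charlie, echo, alpha]
Final RIGHT: [foxtrot, delta, foxtrot, foxtrot, foxtrot]
i=0: L=echo=BASE, R=foxtrot -> take RIGHT -> foxtrot
i=1: L=foxtrot, R=delta=BASE -> take LEFT -> foxtrot
i=2: L=charlie=BASE, R=foxtrot -> take RIGHT -> foxtrot
i=3: L=echo=BASE, R=foxtrot -> take RIGHT -> foxtrot
i=4: L=alpha=BASE, R=foxtrot -> take RIGHT -> foxtrot
Index 3 -> foxtrot

Answer: foxtrot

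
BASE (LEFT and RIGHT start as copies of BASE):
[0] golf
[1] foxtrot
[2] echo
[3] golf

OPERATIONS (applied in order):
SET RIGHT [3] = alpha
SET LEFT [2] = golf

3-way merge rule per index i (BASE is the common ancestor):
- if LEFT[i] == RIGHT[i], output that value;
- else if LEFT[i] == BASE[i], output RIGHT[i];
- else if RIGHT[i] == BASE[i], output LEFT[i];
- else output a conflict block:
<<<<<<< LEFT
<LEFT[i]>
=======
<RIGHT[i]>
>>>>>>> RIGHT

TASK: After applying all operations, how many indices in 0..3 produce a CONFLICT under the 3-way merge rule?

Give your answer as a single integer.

Answer: 0

Derivation:
Final LEFT:  [golf, foxtrot, golf, golf]
Final RIGHT: [golf, foxtrot, echo, alpha]
i=0: L=golf R=golf -> agree -> golf
i=1: L=foxtrot R=foxtrot -> agree -> foxtrot
i=2: L=golf, R=echo=BASE -> take LEFT -> golf
i=3: L=golf=BASE, R=alpha -> take RIGHT -> alpha
Conflict count: 0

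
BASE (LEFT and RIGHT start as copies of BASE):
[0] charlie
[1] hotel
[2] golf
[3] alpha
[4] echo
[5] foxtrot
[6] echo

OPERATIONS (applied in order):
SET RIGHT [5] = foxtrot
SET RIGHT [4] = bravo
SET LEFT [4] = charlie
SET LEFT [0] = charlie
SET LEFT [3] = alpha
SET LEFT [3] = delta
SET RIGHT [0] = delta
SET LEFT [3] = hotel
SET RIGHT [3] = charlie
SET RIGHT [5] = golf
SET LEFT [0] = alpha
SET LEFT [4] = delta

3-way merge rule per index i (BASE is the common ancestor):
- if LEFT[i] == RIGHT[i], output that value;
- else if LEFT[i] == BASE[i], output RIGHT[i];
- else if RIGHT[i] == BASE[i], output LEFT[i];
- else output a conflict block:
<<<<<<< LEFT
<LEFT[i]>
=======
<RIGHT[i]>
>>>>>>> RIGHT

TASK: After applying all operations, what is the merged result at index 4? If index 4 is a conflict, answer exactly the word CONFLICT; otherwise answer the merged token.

Answer: CONFLICT

Derivation:
Final LEFT:  [alpha, hotel, golf, hotel, delta, foxtrot, echo]
Final RIGHT: [delta, hotel, golf, charlie, bravo, golf, echo]
i=0: BASE=charlie L=alpha R=delta all differ -> CONFLICT
i=1: L=hotel R=hotel -> agree -> hotel
i=2: L=golf R=golf -> agree -> golf
i=3: BASE=alpha L=hotel R=charlie all differ -> CONFLICT
i=4: BASE=echo L=delta R=bravo all differ -> CONFLICT
i=5: L=foxtrot=BASE, R=golf -> take RIGHT -> golf
i=6: L=echo R=echo -> agree -> echo
Index 4 -> CONFLICT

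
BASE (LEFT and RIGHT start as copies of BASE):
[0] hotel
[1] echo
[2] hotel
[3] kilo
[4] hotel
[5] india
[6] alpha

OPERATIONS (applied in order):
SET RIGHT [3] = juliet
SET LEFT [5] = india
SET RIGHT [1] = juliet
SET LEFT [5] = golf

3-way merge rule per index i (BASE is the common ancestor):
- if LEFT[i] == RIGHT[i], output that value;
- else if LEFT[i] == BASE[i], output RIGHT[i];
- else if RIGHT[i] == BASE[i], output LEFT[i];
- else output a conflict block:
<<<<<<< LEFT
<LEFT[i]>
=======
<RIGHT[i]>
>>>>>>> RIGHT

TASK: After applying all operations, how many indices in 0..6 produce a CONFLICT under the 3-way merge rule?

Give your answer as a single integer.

Answer: 0

Derivation:
Final LEFT:  [hotel, echo, hotel, kilo, hotel, golf, alpha]
Final RIGHT: [hotel, juliet, hotel, juliet, hotel, india, alpha]
i=0: L=hotel R=hotel -> agree -> hotel
i=1: L=echo=BASE, R=juliet -> take RIGHT -> juliet
i=2: L=hotel R=hotel -> agree -> hotel
i=3: L=kilo=BASE, R=juliet -> take RIGHT -> juliet
i=4: L=hotel R=hotel -> agree -> hotel
i=5: L=golf, R=india=BASE -> take LEFT -> golf
i=6: L=alpha R=alpha -> agree -> alpha
Conflict count: 0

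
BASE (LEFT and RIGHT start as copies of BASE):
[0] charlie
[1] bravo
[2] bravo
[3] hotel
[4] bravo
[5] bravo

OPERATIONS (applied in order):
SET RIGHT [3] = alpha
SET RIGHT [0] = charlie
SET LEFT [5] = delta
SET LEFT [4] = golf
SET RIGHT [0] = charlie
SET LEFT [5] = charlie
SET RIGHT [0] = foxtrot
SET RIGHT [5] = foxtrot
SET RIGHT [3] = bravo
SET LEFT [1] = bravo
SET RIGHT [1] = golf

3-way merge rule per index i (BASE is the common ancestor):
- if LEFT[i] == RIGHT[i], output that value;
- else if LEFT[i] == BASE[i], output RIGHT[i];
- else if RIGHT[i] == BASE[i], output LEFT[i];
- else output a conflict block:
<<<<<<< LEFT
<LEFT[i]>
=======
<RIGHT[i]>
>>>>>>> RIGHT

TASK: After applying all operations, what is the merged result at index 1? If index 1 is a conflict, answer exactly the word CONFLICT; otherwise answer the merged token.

Answer: golf

Derivation:
Final LEFT:  [charlie, bravo, bravo, hotel, golf, charlie]
Final RIGHT: [foxtrot, golf, bravo, bravo, bravo, foxtrot]
i=0: L=charlie=BASE, R=foxtrot -> take RIGHT -> foxtrot
i=1: L=bravo=BASE, R=golf -> take RIGHT -> golf
i=2: L=bravo R=bravo -> agree -> bravo
i=3: L=hotel=BASE, R=bravo -> take RIGHT -> bravo
i=4: L=golf, R=bravo=BASE -> take LEFT -> golf
i=5: BASE=bravo L=charlie R=foxtrot all differ -> CONFLICT
Index 1 -> golf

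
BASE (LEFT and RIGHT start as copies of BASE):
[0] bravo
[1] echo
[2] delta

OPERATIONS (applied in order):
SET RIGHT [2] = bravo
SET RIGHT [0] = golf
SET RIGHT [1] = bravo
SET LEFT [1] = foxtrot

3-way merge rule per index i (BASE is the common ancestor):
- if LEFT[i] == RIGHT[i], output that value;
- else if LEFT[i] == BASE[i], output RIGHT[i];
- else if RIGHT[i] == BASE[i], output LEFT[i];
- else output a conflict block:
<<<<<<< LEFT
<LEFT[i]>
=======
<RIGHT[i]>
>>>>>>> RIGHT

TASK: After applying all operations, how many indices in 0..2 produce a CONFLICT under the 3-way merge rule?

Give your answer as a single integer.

Answer: 1

Derivation:
Final LEFT:  [bravo, foxtrot, delta]
Final RIGHT: [golf, bravo, bravo]
i=0: L=bravo=BASE, R=golf -> take RIGHT -> golf
i=1: BASE=echo L=foxtrot R=bravo all differ -> CONFLICT
i=2: L=delta=BASE, R=bravo -> take RIGHT -> bravo
Conflict count: 1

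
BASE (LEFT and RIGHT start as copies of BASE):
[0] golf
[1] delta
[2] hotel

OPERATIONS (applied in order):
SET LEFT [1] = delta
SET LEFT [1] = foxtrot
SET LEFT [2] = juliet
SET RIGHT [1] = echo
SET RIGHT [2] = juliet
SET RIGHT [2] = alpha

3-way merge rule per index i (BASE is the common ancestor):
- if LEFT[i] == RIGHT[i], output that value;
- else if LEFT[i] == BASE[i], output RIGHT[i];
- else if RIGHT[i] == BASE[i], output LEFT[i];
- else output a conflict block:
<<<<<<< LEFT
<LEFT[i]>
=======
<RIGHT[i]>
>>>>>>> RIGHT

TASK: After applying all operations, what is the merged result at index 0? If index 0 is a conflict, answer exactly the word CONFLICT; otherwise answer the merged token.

Answer: golf

Derivation:
Final LEFT:  [golf, foxtrot, juliet]
Final RIGHT: [golf, echo, alpha]
i=0: L=golf R=golf -> agree -> golf
i=1: BASE=delta L=foxtrot R=echo all differ -> CONFLICT
i=2: BASE=hotel L=juliet R=alpha all differ -> CONFLICT
Index 0 -> golf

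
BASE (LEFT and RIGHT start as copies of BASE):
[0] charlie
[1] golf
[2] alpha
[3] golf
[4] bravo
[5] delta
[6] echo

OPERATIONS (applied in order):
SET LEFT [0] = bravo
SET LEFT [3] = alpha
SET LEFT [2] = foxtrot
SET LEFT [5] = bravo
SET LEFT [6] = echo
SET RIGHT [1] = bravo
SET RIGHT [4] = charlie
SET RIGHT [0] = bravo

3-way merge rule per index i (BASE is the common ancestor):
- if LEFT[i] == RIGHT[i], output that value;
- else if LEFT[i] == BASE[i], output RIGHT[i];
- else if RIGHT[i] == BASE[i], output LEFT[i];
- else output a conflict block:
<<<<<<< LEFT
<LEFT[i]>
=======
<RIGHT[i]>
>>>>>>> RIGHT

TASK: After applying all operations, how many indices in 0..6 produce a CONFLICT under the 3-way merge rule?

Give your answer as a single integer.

Answer: 0

Derivation:
Final LEFT:  [bravo, golf, foxtrot, alpha, bravo, bravo, echo]
Final RIGHT: [bravo, bravo, alpha, golf, charlie, delta, echo]
i=0: L=bravo R=bravo -> agree -> bravo
i=1: L=golf=BASE, R=bravo -> take RIGHT -> bravo
i=2: L=foxtrot, R=alpha=BASE -> take LEFT -> foxtrot
i=3: L=alpha, R=golf=BASE -> take LEFT -> alpha
i=4: L=bravo=BASE, R=charlie -> take RIGHT -> charlie
i=5: L=bravo, R=delta=BASE -> take LEFT -> bravo
i=6: L=echo R=echo -> agree -> echo
Conflict count: 0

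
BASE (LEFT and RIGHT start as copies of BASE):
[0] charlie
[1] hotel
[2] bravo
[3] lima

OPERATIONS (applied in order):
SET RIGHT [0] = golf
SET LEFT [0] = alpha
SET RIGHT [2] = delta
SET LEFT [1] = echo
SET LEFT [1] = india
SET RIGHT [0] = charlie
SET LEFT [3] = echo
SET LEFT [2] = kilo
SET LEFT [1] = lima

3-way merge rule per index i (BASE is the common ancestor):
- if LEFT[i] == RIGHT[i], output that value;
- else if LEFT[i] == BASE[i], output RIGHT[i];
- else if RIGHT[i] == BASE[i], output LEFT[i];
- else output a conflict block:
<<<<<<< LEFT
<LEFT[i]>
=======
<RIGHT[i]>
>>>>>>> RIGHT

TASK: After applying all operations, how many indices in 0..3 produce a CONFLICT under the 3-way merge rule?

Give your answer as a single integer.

Answer: 1

Derivation:
Final LEFT:  [alpha, lima, kilo, echo]
Final RIGHT: [charlie, hotel, delta, lima]
i=0: L=alpha, R=charlie=BASE -> take LEFT -> alpha
i=1: L=lima, R=hotel=BASE -> take LEFT -> lima
i=2: BASE=bravo L=kilo R=delta all differ -> CONFLICT
i=3: L=echo, R=lima=BASE -> take LEFT -> echo
Conflict count: 1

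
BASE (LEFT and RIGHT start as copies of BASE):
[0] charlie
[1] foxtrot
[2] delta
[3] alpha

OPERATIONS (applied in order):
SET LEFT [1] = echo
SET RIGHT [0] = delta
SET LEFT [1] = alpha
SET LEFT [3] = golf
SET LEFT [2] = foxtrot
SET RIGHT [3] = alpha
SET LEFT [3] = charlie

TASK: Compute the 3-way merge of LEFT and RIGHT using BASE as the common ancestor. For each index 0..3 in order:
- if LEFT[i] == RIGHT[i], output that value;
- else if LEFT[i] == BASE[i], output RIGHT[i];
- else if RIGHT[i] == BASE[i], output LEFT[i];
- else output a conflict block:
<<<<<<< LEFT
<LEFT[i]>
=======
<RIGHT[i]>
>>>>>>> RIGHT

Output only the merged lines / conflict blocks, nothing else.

Answer: delta
alpha
foxtrot
charlie

Derivation:
Final LEFT:  [charlie, alpha, foxtrot, charlie]
Final RIGHT: [delta, foxtrot, delta, alpha]
i=0: L=charlie=BASE, R=delta -> take RIGHT -> delta
i=1: L=alpha, R=foxtrot=BASE -> take LEFT -> alpha
i=2: L=foxtrot, R=delta=BASE -> take LEFT -> foxtrot
i=3: L=charlie, R=alpha=BASE -> take LEFT -> charlie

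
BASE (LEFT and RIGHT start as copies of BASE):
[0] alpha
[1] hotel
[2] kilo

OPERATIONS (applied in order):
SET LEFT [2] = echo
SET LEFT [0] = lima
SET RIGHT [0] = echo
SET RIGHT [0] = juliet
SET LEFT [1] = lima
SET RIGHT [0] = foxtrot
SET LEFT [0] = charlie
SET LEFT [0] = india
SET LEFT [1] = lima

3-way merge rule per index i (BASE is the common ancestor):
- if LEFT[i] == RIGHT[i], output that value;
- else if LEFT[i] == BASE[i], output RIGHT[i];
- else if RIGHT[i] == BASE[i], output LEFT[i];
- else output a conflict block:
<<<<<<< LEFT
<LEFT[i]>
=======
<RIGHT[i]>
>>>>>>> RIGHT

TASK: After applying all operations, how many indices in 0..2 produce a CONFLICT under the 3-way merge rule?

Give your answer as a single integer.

Final LEFT:  [india, lima, echo]
Final RIGHT: [foxtrot, hotel, kilo]
i=0: BASE=alpha L=india R=foxtrot all differ -> CONFLICT
i=1: L=lima, R=hotel=BASE -> take LEFT -> lima
i=2: L=echo, R=kilo=BASE -> take LEFT -> echo
Conflict count: 1

Answer: 1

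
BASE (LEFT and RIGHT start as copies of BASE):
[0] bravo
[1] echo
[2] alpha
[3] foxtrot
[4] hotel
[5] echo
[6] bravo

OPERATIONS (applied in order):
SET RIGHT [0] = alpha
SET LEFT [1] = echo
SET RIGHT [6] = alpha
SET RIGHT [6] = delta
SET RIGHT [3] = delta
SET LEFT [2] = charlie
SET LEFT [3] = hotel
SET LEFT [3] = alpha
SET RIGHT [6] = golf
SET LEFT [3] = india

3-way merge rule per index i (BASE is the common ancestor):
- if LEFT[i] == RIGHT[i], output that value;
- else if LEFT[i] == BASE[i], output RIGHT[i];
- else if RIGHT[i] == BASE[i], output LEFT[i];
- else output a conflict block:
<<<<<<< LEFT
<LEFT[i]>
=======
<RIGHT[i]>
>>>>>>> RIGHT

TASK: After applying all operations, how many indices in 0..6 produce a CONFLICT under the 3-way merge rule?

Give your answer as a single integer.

Answer: 1

Derivation:
Final LEFT:  [bravo, echo, charlie, india, hotel, echo, bravo]
Final RIGHT: [alpha, echo, alpha, delta, hotel, echo, golf]
i=0: L=bravo=BASE, R=alpha -> take RIGHT -> alpha
i=1: L=echo R=echo -> agree -> echo
i=2: L=charlie, R=alpha=BASE -> take LEFT -> charlie
i=3: BASE=foxtrot L=india R=delta all differ -> CONFLICT
i=4: L=hotel R=hotel -> agree -> hotel
i=5: L=echo R=echo -> agree -> echo
i=6: L=bravo=BASE, R=golf -> take RIGHT -> golf
Conflict count: 1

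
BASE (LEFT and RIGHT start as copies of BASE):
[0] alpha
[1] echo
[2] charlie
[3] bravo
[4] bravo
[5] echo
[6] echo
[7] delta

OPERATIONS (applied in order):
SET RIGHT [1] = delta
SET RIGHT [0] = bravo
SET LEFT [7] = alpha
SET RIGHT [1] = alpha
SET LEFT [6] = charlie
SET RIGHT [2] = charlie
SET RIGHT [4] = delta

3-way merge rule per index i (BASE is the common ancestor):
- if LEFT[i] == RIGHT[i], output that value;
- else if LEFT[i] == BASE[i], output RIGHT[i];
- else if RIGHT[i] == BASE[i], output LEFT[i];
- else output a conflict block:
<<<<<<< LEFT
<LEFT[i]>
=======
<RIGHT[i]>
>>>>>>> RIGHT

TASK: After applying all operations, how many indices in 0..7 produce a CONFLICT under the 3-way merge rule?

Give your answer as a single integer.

Final LEFT:  [alpha, echo, charlie, bravo, bravo, echo, charlie, alpha]
Final RIGHT: [bravo, alpha, charlie, bravo, delta, echo, echo, delta]
i=0: L=alpha=BASE, R=bravo -> take RIGHT -> bravo
i=1: L=echo=BASE, R=alpha -> take RIGHT -> alpha
i=2: L=charlie R=charlie -> agree -> charlie
i=3: L=bravo R=bravo -> agree -> bravo
i=4: L=bravo=BASE, R=delta -> take RIGHT -> delta
i=5: L=echo R=echo -> agree -> echo
i=6: L=charlie, R=echo=BASE -> take LEFT -> charlie
i=7: L=alpha, R=delta=BASE -> take LEFT -> alpha
Conflict count: 0

Answer: 0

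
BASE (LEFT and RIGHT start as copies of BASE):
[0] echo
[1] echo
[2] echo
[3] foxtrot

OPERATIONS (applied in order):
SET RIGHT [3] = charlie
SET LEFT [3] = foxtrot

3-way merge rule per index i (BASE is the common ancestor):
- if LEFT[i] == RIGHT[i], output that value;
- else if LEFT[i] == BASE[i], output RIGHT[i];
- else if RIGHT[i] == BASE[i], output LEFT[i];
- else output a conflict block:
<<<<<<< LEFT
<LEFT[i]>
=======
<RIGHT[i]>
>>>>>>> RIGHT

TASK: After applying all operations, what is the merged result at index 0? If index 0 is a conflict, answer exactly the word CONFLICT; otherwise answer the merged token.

Answer: echo

Derivation:
Final LEFT:  [echo, echo, echo, foxtrot]
Final RIGHT: [echo, echo, echo, charlie]
i=0: L=echo R=echo -> agree -> echo
i=1: L=echo R=echo -> agree -> echo
i=2: L=echo R=echo -> agree -> echo
i=3: L=foxtrot=BASE, R=charlie -> take RIGHT -> charlie
Index 0 -> echo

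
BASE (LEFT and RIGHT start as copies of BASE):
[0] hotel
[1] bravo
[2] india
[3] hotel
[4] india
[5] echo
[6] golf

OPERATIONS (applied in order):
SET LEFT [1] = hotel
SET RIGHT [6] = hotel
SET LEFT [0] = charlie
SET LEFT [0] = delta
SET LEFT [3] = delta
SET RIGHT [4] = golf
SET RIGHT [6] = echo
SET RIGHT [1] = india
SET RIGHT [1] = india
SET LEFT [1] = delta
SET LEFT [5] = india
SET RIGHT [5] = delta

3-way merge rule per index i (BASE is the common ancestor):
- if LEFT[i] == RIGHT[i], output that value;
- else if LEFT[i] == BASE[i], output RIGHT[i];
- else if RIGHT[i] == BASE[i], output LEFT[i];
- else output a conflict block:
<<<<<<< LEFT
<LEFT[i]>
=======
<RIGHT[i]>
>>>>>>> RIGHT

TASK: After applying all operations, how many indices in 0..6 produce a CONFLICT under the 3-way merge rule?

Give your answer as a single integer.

Final LEFT:  [delta, delta, india, delta, india, india, golf]
Final RIGHT: [hotel, india, india, hotel, golf, delta, echo]
i=0: L=delta, R=hotel=BASE -> take LEFT -> delta
i=1: BASE=bravo L=delta R=india all differ -> CONFLICT
i=2: L=india R=india -> agree -> india
i=3: L=delta, R=hotel=BASE -> take LEFT -> delta
i=4: L=india=BASE, R=golf -> take RIGHT -> golf
i=5: BASE=echo L=india R=delta all differ -> CONFLICT
i=6: L=golf=BASE, R=echo -> take RIGHT -> echo
Conflict count: 2

Answer: 2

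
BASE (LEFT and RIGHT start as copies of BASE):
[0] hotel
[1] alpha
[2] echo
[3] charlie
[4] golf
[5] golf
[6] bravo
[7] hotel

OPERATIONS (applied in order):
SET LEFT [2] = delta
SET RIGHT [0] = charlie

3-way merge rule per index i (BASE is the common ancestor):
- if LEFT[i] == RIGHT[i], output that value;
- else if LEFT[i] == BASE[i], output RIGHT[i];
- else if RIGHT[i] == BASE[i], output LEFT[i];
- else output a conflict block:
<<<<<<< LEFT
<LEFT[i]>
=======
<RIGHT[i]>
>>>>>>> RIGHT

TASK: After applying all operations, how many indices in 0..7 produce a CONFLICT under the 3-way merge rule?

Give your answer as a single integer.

Answer: 0

Derivation:
Final LEFT:  [hotel, alpha, delta, charlie, golf, golf, bravo, hotel]
Final RIGHT: [charlie, alpha, echo, charlie, golf, golf, bravo, hotel]
i=0: L=hotel=BASE, R=charlie -> take RIGHT -> charlie
i=1: L=alpha R=alpha -> agree -> alpha
i=2: L=delta, R=echo=BASE -> take LEFT -> delta
i=3: L=charlie R=charlie -> agree -> charlie
i=4: L=golf R=golf -> agree -> golf
i=5: L=golf R=golf -> agree -> golf
i=6: L=bravo R=bravo -> agree -> bravo
i=7: L=hotel R=hotel -> agree -> hotel
Conflict count: 0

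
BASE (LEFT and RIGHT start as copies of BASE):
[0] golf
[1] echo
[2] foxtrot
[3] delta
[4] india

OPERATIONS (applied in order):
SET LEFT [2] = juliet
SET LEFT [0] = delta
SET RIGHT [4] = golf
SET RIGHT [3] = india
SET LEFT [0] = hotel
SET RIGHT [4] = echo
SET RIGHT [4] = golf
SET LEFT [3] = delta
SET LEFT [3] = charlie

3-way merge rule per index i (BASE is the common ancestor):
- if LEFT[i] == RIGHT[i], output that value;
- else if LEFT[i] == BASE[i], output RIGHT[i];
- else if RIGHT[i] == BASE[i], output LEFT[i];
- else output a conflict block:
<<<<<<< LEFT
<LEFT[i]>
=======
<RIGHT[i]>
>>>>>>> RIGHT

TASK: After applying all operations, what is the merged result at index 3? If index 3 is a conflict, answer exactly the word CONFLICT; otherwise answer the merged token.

Final LEFT:  [hotel, echo, juliet, charlie, india]
Final RIGHT: [golf, echo, foxtrot, india, golf]
i=0: L=hotel, R=golf=BASE -> take LEFT -> hotel
i=1: L=echo R=echo -> agree -> echo
i=2: L=juliet, R=foxtrot=BASE -> take LEFT -> juliet
i=3: BASE=delta L=charlie R=india all differ -> CONFLICT
i=4: L=india=BASE, R=golf -> take RIGHT -> golf
Index 3 -> CONFLICT

Answer: CONFLICT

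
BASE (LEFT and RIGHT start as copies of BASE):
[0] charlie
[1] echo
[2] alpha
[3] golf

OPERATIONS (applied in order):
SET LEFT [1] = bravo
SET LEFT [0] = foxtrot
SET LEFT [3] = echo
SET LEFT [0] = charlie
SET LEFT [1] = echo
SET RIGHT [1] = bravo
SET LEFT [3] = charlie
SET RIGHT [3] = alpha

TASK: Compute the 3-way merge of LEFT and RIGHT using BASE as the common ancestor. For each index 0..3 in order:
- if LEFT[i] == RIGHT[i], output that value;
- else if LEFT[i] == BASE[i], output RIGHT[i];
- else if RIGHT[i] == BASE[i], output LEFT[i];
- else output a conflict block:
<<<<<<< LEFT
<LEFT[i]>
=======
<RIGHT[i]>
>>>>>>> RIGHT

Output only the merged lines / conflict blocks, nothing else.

Answer: charlie
bravo
alpha
<<<<<<< LEFT
charlie
=======
alpha
>>>>>>> RIGHT

Derivation:
Final LEFT:  [charlie, echo, alpha, charlie]
Final RIGHT: [charlie, bravo, alpha, alpha]
i=0: L=charlie R=charlie -> agree -> charlie
i=1: L=echo=BASE, R=bravo -> take RIGHT -> bravo
i=2: L=alpha R=alpha -> agree -> alpha
i=3: BASE=golf L=charlie R=alpha all differ -> CONFLICT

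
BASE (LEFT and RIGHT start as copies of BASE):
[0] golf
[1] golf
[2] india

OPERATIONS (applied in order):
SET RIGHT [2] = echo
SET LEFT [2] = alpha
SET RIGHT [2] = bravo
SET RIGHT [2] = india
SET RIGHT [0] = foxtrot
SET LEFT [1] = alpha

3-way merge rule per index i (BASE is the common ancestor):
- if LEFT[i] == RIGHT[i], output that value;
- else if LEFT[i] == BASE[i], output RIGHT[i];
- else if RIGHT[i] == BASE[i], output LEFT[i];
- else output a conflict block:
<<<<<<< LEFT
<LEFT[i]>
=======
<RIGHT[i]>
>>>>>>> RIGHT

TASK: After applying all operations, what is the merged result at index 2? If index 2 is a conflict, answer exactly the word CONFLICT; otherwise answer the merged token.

Final LEFT:  [golf, alpha, alpha]
Final RIGHT: [foxtrot, golf, india]
i=0: L=golf=BASE, R=foxtrot -> take RIGHT -> foxtrot
i=1: L=alpha, R=golf=BASE -> take LEFT -> alpha
i=2: L=alpha, R=india=BASE -> take LEFT -> alpha
Index 2 -> alpha

Answer: alpha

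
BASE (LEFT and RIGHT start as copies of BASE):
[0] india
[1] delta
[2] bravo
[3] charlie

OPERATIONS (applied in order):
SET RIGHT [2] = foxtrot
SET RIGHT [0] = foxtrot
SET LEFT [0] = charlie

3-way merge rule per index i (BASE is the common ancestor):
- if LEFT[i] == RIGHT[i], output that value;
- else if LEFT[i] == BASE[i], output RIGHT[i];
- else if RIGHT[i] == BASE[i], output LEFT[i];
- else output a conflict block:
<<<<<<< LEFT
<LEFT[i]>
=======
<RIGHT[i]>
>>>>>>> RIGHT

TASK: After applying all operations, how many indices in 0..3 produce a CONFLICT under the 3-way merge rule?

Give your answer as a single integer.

Answer: 1

Derivation:
Final LEFT:  [charlie, delta, bravo, charlie]
Final RIGHT: [foxtrot, delta, foxtrot, charlie]
i=0: BASE=india L=charlie R=foxtrot all differ -> CONFLICT
i=1: L=delta R=delta -> agree -> delta
i=2: L=bravo=BASE, R=foxtrot -> take RIGHT -> foxtrot
i=3: L=charlie R=charlie -> agree -> charlie
Conflict count: 1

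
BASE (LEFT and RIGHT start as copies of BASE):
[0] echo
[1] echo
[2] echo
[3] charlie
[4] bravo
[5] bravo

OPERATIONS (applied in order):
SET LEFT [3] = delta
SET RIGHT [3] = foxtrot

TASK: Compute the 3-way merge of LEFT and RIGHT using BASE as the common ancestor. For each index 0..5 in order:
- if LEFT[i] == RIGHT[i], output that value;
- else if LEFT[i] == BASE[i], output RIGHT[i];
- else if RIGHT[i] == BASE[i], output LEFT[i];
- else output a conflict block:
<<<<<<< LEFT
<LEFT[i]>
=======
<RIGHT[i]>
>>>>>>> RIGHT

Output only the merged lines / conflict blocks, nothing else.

Answer: echo
echo
echo
<<<<<<< LEFT
delta
=======
foxtrot
>>>>>>> RIGHT
bravo
bravo

Derivation:
Final LEFT:  [echo, echo, echo, delta, bravo, bravo]
Final RIGHT: [echo, echo, echo, foxtrot, bravo, bravo]
i=0: L=echo R=echo -> agree -> echo
i=1: L=echo R=echo -> agree -> echo
i=2: L=echo R=echo -> agree -> echo
i=3: BASE=charlie L=delta R=foxtrot all differ -> CONFLICT
i=4: L=bravo R=bravo -> agree -> bravo
i=5: L=bravo R=bravo -> agree -> bravo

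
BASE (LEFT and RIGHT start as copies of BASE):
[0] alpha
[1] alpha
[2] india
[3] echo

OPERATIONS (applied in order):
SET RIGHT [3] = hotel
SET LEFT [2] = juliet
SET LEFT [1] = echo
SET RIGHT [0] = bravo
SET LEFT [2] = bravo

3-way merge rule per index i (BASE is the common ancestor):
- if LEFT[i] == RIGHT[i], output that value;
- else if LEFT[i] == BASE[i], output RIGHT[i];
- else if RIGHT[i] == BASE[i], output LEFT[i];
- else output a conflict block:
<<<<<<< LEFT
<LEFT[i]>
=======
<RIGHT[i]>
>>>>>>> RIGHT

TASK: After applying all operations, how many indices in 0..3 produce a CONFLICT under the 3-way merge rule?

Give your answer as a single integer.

Final LEFT:  [alpha, echo, bravo, echo]
Final RIGHT: [bravo, alpha, india, hotel]
i=0: L=alpha=BASE, R=bravo -> take RIGHT -> bravo
i=1: L=echo, R=alpha=BASE -> take LEFT -> echo
i=2: L=bravo, R=india=BASE -> take LEFT -> bravo
i=3: L=echo=BASE, R=hotel -> take RIGHT -> hotel
Conflict count: 0

Answer: 0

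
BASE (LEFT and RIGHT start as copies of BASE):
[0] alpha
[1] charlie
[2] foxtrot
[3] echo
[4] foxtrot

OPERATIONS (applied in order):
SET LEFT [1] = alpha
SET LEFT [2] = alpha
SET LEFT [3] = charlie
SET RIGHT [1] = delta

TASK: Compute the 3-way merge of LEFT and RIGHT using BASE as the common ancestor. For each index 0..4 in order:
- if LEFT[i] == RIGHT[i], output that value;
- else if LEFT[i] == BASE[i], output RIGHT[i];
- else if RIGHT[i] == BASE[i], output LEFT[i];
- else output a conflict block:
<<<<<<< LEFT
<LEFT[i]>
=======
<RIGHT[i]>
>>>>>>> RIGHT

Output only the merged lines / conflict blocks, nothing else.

Final LEFT:  [alpha, alpha, alpha, charlie, foxtrot]
Final RIGHT: [alpha, delta, foxtrot, echo, foxtrot]
i=0: L=alpha R=alpha -> agree -> alpha
i=1: BASE=charlie L=alpha R=delta all differ -> CONFLICT
i=2: L=alpha, R=foxtrot=BASE -> take LEFT -> alpha
i=3: L=charlie, R=echo=BASE -> take LEFT -> charlie
i=4: L=foxtrot R=foxtrot -> agree -> foxtrot

Answer: alpha
<<<<<<< LEFT
alpha
=======
delta
>>>>>>> RIGHT
alpha
charlie
foxtrot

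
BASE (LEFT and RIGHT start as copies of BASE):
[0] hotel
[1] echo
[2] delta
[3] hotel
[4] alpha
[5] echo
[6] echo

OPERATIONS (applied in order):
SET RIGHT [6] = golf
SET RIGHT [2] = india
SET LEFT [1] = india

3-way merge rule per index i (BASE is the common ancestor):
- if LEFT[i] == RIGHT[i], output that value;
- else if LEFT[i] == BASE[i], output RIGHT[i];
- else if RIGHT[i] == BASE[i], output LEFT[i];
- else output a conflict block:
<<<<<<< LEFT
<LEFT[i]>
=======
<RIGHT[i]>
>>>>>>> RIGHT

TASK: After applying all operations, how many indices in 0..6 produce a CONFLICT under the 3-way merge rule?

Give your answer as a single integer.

Final LEFT:  [hotel, india, delta, hotel, alpha, echo, echo]
Final RIGHT: [hotel, echo, india, hotel, alpha, echo, golf]
i=0: L=hotel R=hotel -> agree -> hotel
i=1: L=india, R=echo=BASE -> take LEFT -> india
i=2: L=delta=BASE, R=india -> take RIGHT -> india
i=3: L=hotel R=hotel -> agree -> hotel
i=4: L=alpha R=alpha -> agree -> alpha
i=5: L=echo R=echo -> agree -> echo
i=6: L=echo=BASE, R=golf -> take RIGHT -> golf
Conflict count: 0

Answer: 0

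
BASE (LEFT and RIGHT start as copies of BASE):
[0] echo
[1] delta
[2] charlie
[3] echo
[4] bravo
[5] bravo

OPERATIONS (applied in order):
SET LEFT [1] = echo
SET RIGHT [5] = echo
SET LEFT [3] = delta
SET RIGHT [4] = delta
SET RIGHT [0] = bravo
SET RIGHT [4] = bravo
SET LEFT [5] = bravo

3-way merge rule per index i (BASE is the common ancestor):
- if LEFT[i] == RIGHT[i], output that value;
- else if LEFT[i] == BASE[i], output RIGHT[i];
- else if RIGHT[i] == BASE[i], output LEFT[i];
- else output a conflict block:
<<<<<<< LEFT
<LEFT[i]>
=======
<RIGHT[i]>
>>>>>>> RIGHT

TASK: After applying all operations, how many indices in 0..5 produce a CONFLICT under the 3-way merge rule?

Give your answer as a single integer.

Answer: 0

Derivation:
Final LEFT:  [echo, echo, charlie, delta, bravo, bravo]
Final RIGHT: [bravo, delta, charlie, echo, bravo, echo]
i=0: L=echo=BASE, R=bravo -> take RIGHT -> bravo
i=1: L=echo, R=delta=BASE -> take LEFT -> echo
i=2: L=charlie R=charlie -> agree -> charlie
i=3: L=delta, R=echo=BASE -> take LEFT -> delta
i=4: L=bravo R=bravo -> agree -> bravo
i=5: L=bravo=BASE, R=echo -> take RIGHT -> echo
Conflict count: 0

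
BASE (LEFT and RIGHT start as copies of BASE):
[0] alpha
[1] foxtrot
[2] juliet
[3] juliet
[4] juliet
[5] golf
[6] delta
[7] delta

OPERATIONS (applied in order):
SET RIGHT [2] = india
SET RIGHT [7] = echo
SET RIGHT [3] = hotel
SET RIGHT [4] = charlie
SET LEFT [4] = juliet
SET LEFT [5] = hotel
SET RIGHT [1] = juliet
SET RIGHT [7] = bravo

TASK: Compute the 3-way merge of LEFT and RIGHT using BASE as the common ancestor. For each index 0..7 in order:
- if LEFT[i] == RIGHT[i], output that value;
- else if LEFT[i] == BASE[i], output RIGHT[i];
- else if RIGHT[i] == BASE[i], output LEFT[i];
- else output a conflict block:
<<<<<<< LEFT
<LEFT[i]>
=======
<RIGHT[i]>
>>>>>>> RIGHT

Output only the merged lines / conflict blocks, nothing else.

Answer: alpha
juliet
india
hotel
charlie
hotel
delta
bravo

Derivation:
Final LEFT:  [alpha, foxtrot, juliet, juliet, juliet, hotel, delta, delta]
Final RIGHT: [alpha, juliet, india, hotel, charlie, golf, delta, bravo]
i=0: L=alpha R=alpha -> agree -> alpha
i=1: L=foxtrot=BASE, R=juliet -> take RIGHT -> juliet
i=2: L=juliet=BASE, R=india -> take RIGHT -> india
i=3: L=juliet=BASE, R=hotel -> take RIGHT -> hotel
i=4: L=juliet=BASE, R=charlie -> take RIGHT -> charlie
i=5: L=hotel, R=golf=BASE -> take LEFT -> hotel
i=6: L=delta R=delta -> agree -> delta
i=7: L=delta=BASE, R=bravo -> take RIGHT -> bravo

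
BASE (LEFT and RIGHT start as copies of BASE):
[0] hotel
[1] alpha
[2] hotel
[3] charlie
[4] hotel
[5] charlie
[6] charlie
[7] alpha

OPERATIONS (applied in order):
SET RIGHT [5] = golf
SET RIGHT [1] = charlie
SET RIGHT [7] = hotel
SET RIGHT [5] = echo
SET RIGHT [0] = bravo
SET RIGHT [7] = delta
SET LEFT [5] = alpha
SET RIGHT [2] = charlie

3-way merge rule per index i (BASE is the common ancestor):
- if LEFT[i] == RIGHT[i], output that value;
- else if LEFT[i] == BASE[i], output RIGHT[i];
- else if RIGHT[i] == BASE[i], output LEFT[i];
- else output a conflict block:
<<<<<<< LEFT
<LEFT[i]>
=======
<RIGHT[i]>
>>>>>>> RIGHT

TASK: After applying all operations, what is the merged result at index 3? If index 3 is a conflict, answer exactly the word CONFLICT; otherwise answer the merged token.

Answer: charlie

Derivation:
Final LEFT:  [hotel, alpha, hotel, charlie, hotel, alpha, charlie, alpha]
Final RIGHT: [bravo, charlie, charlie, charlie, hotel, echo, charlie, delta]
i=0: L=hotel=BASE, R=bravo -> take RIGHT -> bravo
i=1: L=alpha=BASE, R=charlie -> take RIGHT -> charlie
i=2: L=hotel=BASE, R=charlie -> take RIGHT -> charlie
i=3: L=charlie R=charlie -> agree -> charlie
i=4: L=hotel R=hotel -> agree -> hotel
i=5: BASE=charlie L=alpha R=echo all differ -> CONFLICT
i=6: L=charlie R=charlie -> agree -> charlie
i=7: L=alpha=BASE, R=delta -> take RIGHT -> delta
Index 3 -> charlie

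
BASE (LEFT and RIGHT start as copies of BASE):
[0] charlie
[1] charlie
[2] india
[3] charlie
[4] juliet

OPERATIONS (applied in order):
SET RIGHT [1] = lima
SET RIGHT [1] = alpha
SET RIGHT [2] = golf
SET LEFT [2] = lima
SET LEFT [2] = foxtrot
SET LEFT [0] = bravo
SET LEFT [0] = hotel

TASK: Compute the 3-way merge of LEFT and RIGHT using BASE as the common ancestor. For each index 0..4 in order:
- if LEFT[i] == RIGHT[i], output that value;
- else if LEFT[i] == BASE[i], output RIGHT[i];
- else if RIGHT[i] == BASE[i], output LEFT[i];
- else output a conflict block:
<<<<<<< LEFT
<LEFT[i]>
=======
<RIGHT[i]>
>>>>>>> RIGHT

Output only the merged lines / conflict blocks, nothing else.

Final LEFT:  [hotel, charlie, foxtrot, charlie, juliet]
Final RIGHT: [charlie, alpha, golf, charlie, juliet]
i=0: L=hotel, R=charlie=BASE -> take LEFT -> hotel
i=1: L=charlie=BASE, R=alpha -> take RIGHT -> alpha
i=2: BASE=india L=foxtrot R=golf all differ -> CONFLICT
i=3: L=charlie R=charlie -> agree -> charlie
i=4: L=juliet R=juliet -> agree -> juliet

Answer: hotel
alpha
<<<<<<< LEFT
foxtrot
=======
golf
>>>>>>> RIGHT
charlie
juliet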